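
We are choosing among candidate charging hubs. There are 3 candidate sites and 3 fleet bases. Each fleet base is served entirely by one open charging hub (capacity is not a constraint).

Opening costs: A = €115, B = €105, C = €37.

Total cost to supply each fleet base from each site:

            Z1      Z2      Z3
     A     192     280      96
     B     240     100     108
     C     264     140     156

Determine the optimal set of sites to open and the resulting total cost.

Open B only; minimum total cost 553.

For any fixed open set, each fleet base goes to its cheapest open site; total = fixed + service.
{B}: Z1→B 240, Z2→B 100, Z3→B 108. Service 448; fixed 105; total 553.
{A, C}: service 428 + fixed 152 = 580
{B, C}: service 448 + fixed 142 = 590
{A, B, C}: Z1→A 192, Z2→B 100, Z3→A 96. Service 388; fixed 257; total 645.
No other subset beats 553.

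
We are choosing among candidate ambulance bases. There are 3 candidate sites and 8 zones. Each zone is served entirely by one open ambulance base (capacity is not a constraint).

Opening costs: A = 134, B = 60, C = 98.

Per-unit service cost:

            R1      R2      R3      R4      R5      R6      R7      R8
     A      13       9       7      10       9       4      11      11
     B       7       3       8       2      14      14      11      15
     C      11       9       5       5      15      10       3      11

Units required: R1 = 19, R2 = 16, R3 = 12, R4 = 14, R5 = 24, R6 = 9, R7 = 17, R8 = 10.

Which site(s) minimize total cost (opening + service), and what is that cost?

For any fixed open set, each zone goes to its cheapest open site; total = fixed + service.
{A, B, C}: R1→B 7·19=133, R2→B 3·16=48, R3→C 5·12=60, R4→B 2·14=28, R5→A 9·24=216, R6→A 4·9=36, R7→C 3·17=51, R8→A 11·10=110. Service 682; fixed 292; total 974.
{B, C}: service 856 + fixed 158 = 1014
{A, B}: R1→B 7·19=133, R2→B 3·16=48, R3→A 7·12=84, R4→B 2·14=28, R5→A 9·24=216, R6→A 4·9=36, R7→A 11·17=187, R8→A 11·10=110. Service 842; fixed 194; total 1036.
{B}: service 1104 + fixed 60 = 1164
No other subset beats 974.

Open A, B and C; minimum total cost 974.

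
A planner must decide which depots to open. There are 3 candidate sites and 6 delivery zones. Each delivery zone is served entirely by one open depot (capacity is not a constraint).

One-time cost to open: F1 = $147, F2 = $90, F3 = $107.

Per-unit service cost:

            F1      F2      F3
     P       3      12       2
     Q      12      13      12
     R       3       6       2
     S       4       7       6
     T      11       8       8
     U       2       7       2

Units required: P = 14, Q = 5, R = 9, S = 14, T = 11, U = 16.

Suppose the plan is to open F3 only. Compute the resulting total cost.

Total cost: 417

Each delivery zone is assigned to its cheapest site among the open ones.
{F3}: P→F3 2·14=28, Q→F3 12·5=60, R→F3 2·9=18, S→F3 6·14=84, T→F3 8·11=88, U→F3 2·16=32. Service 310; fixed 107; total 417.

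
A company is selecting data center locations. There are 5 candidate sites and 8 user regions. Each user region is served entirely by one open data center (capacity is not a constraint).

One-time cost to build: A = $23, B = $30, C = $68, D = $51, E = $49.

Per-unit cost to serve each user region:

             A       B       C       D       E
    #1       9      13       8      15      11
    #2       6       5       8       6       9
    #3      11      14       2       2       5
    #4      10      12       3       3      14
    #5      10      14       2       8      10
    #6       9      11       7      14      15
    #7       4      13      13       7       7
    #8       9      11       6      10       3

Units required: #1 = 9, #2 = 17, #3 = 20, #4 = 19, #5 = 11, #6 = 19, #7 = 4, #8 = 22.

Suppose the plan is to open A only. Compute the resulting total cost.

Total cost: 1111

Each user region is assigned to its cheapest site among the open ones.
{A}: #1→A 9·9=81, #2→A 6·17=102, #3→A 11·20=220, #4→A 10·19=190, #5→A 10·11=110, #6→A 9·19=171, #7→A 4·4=16, #8→A 9·22=198. Service 1088; fixed 23; total 1111.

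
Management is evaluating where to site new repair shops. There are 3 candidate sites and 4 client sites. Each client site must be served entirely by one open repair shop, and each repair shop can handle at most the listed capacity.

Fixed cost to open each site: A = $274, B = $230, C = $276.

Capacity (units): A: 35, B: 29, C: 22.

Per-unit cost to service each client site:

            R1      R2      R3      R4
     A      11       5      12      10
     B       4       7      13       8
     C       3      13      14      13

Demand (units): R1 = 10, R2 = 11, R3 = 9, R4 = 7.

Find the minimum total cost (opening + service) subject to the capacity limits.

Open {A, B}: R1→B 4·10=40, R2→A 5·11=55, R3→A 12·9=108, R4→B 8·7=56.
Loads: A carries 20/35, B carries 17/29. Service 259; fixed 504; total 763.
Next best feasible plan costs 772.

Minimum total cost: 763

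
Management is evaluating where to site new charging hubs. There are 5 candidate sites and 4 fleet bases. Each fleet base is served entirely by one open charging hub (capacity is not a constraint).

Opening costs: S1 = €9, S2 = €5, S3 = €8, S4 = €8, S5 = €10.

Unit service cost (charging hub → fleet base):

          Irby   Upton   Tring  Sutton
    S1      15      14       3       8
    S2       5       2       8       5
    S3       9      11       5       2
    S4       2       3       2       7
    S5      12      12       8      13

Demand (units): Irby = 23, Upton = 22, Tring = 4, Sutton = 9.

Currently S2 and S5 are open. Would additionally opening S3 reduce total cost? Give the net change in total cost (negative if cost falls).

Yes — net change −31 (cost falls by 31).

Current service cost with {S2, S5}: 236.
Adding S3: each fleet base re-picks its cheapest; new service cost 197, saving 39.
Extra fixed cost: 8. Net change = 8 − 39 = -31.
(Totals: 251 → 220.)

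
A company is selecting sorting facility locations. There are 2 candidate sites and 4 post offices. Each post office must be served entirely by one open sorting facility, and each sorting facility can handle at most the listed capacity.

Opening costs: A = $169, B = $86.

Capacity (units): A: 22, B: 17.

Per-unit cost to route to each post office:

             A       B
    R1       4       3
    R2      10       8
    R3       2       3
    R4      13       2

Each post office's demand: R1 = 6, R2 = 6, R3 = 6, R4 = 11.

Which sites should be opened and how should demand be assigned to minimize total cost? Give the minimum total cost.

Minimum total cost: 361

Open {A, B}: R1→A 4·6=24, R2→B 8·6=48, R3→A 2·6=12, R4→B 2·11=22.
Loads: A carries 12/22, B carries 17/17. Service 106; fixed 255; total 361.
Next best feasible plan costs 367.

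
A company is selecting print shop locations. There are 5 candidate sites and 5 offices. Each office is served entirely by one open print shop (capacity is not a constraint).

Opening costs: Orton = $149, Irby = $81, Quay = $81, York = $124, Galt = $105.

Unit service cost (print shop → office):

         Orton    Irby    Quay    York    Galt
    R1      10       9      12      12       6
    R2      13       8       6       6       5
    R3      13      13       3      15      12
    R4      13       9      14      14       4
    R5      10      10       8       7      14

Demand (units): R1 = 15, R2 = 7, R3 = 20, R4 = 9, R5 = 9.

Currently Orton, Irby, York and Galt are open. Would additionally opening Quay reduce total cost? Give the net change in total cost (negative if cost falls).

Yes — net change −99 (cost falls by 99).

Current service cost with {Orton, Irby, York, Galt}: 464.
Adding Quay: each office re-picks its cheapest; new service cost 284, saving 180.
Extra fixed cost: 81. Net change = 81 − 180 = -99.
(Totals: 923 → 824.)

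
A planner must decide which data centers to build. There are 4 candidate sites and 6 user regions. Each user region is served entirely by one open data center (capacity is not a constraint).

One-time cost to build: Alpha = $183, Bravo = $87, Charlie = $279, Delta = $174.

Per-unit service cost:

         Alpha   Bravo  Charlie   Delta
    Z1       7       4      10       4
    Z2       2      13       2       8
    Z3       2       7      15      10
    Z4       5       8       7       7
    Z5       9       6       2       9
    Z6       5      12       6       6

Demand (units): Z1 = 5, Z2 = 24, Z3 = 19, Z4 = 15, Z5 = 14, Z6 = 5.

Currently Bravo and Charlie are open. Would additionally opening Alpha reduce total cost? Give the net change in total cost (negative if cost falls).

Current service cost with {Bravo, Charlie}: 364.
Adding Alpha: each user region re-picks its cheapest; new service cost 234, saving 130.
Extra fixed cost: 183. Net change = 183 − 130 = 53.
(Totals: 730 → 783.)

No — net change +53 (cost rises by 53).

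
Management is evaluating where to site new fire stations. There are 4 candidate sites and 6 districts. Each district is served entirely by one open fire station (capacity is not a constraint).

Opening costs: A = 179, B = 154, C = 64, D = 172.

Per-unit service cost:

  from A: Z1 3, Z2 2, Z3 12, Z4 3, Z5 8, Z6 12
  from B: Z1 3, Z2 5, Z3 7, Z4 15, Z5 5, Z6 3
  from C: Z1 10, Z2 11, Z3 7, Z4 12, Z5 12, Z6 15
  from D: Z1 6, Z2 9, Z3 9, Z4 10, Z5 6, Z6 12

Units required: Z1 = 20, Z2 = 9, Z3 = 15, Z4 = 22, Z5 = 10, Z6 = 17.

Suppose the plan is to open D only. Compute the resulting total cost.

Total cost: 992

Each district is assigned to its cheapest site among the open ones.
{D}: Z1→D 6·20=120, Z2→D 9·9=81, Z3→D 9·15=135, Z4→D 10·22=220, Z5→D 6·10=60, Z6→D 12·17=204. Service 820; fixed 172; total 992.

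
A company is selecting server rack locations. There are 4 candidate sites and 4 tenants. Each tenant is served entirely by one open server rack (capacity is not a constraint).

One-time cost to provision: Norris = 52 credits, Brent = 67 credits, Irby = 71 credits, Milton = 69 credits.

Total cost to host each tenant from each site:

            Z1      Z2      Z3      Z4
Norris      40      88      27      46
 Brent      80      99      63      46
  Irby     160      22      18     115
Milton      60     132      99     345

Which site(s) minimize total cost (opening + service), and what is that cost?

For any fixed open set, each tenant goes to its cheapest open site; total = fixed + service.
{Norris, Irby}: Z1→Norris 40, Z2→Irby 22, Z3→Irby 18, Z4→Norris 46. Service 126; fixed 123; total 249.
{Norris}: service 201 + fixed 52 = 253
{Brent, Irby}: service 166 + fixed 138 = 304
{Norris, Brent, Irby, Milton}: Z1→Norris 40, Z2→Irby 22, Z3→Irby 18, Z4→Norris 46. Service 126; fixed 259; total 385.
(All 15 nonempty subsets were checked; Norris and Irby is lowest.)

Open Norris and Irby; minimum total cost 249.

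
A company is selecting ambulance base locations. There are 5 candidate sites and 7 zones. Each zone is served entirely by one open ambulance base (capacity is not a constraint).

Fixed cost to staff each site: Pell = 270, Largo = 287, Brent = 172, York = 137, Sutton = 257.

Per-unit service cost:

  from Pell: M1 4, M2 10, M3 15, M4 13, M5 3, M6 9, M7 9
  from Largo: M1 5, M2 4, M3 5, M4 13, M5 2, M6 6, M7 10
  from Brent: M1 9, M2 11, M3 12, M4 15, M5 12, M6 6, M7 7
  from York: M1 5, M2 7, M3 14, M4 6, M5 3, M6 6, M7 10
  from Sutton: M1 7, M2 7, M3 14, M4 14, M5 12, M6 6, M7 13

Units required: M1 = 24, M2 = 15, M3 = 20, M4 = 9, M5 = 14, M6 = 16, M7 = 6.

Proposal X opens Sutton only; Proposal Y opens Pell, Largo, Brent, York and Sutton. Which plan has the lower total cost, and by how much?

Proposal X: {Sutton}: M1→Sutton 7·24=168, M2→Sutton 7·15=105, M3→Sutton 14·20=280, M4→Sutton 14·9=126, M5→Sutton 12·14=168, M6→Sutton 6·16=96, M7→Sutton 13·6=78. Service 1021; fixed 257; total 1278.
Proposal Y: {Pell, Largo, Brent, York, Sutton}: M1→Pell 4·24=96, M2→Largo 4·15=60, M3→Largo 5·20=100, M4→York 6·9=54, M5→Largo 2·14=28, M6→Largo 6·16=96, M7→Brent 7·6=42. Service 476; fixed 1123; total 1599.
Difference: |1278 − 1599| = 321.

Proposal X is cheaper by 321.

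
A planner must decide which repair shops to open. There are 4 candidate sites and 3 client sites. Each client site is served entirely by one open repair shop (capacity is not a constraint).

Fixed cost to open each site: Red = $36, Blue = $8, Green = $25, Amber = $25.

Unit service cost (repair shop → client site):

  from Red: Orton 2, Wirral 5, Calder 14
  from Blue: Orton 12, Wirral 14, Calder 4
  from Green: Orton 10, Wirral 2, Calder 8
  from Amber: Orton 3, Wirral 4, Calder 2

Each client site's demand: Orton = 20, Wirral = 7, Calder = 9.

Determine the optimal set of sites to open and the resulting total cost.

Open Amber only; minimum total cost 131.

For any fixed open set, each client site goes to its cheapest open site; total = fixed + service.
{Amber}: Orton→Amber 3·20=60, Wirral→Amber 4·7=28, Calder→Amber 2·9=18. Service 106; fixed 25; total 131.
{Blue, Amber}: service 106 + fixed 33 = 139
{Green, Amber}: Orton→Amber 3·20=60, Wirral→Green 2·7=14, Calder→Amber 2·9=18. Service 92; fixed 50; total 142.
{Red, Blue, Green, Amber}: service 72 + fixed 94 = 166
No other subset beats 131.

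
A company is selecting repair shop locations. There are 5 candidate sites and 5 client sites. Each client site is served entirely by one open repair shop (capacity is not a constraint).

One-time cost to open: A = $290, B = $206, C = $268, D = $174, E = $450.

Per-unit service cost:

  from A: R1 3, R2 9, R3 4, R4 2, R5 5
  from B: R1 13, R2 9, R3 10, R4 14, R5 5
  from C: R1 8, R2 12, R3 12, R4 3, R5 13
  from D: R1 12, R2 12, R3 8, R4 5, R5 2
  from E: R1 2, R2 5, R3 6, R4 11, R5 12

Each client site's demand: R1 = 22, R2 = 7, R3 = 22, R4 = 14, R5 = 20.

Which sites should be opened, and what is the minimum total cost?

For any fixed open set, each client site goes to its cheapest open site; total = fixed + service.
{A}: R1→A 3·22=66, R2→A 9·7=63, R3→A 4·22=88, R4→A 2·14=28, R5→A 5·20=100. Service 345; fixed 290; total 635.
{A, D}: service 285 + fixed 464 = 749
{D}: R1→D 12·22=264, R2→D 12·7=84, R3→D 8·22=176, R4→D 5·14=70, R5→D 2·20=40. Service 634; fixed 174; total 808.
{A, B, C, D, E}: R1→E 2·22=44, R2→E 5·7=35, R3→A 4·22=88, R4→A 2·14=28, R5→D 2·20=40. Service 235; fixed 1388; total 1623.
No other subset beats 635.

Open A only; minimum total cost 635.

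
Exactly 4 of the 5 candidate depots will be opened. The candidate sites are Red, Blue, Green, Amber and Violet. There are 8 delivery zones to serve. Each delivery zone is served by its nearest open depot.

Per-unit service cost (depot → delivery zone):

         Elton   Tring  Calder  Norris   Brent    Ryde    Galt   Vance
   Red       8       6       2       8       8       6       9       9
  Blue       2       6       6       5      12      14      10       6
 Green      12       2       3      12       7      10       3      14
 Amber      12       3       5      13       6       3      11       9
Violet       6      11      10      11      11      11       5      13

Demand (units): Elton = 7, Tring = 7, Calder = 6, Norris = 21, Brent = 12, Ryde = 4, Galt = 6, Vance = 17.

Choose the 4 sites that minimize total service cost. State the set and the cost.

Choose Red, Blue, Green and Amber; total service cost 349.

With exactly 4 open, each delivery zone uses its cheapest among the chosen.
{Red, Blue, Green, Amber}: Elton→Blue 2·7=14, Tring→Green 2·7=14, Calder→Red 2·6=12, Norris→Blue 5·21=105, Brent→Amber 6·12=72, Ryde→Amber 3·4=12, Galt→Green 3·6=18, Vance→Blue 6·17=102. Service cost 349.
{Blue, Green, Amber, Violet}: service cost 355
{Red, Blue, Amber, Violet}: service cost 368
Among all 5 size-4 choices, {Red, Blue, Green, Amber} is lowest.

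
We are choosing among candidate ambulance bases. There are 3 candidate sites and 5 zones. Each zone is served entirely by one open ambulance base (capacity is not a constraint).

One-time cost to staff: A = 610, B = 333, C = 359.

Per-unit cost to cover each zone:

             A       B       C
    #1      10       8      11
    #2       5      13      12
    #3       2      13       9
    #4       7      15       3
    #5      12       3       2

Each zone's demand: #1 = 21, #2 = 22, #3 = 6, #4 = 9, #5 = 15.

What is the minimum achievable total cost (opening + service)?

For any fixed open set, each zone goes to its cheapest open site; total = fixed + service.
{C}: #1→C 11·21=231, #2→C 12·22=264, #3→C 9·6=54, #4→C 3·9=27, #5→C 2·15=30. Service 606; fixed 359; total 965.
{B}: service 712 + fixed 333 = 1045
{A}: service 575 + fixed 610 = 1185
{A, B, C}: service 347 + fixed 1302 = 1649
No other subset beats 965.

Minimum total cost: 965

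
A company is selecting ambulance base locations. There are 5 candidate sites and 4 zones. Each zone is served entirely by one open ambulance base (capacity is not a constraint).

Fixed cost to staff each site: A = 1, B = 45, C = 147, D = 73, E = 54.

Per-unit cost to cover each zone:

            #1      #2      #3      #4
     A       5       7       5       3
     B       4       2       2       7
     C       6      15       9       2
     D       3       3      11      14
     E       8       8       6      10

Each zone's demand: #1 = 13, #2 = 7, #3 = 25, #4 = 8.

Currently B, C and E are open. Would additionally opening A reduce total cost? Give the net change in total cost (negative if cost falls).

No — net change +1 (cost rises by 1).

Current service cost with {B, C, E}: 132.
Adding A: each zone re-picks its cheapest; new service cost 132, saving 0.
Extra fixed cost: 1. Net change = 1 − 0 = 1.
(Totals: 378 → 379.)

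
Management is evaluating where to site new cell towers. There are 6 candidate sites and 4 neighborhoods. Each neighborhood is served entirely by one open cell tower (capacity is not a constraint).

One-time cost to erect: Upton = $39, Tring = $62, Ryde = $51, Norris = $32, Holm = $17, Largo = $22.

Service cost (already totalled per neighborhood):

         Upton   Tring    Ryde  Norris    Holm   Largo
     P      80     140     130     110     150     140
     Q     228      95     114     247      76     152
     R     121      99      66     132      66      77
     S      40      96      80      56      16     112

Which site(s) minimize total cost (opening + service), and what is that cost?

Open Upton and Holm; minimum total cost 294.

For any fixed open set, each neighborhood goes to its cheapest open site; total = fixed + service.
{Upton, Holm}: P→Upton 80, Q→Holm 76, R→Holm 66, S→Holm 16. Service 238; fixed 56; total 294.
{Upton, Holm, Largo}: P→Upton 80, Q→Holm 76, R→Holm 66, S→Holm 16. Service 238; fixed 78; total 316.
{Norris, Holm}: service 268 + fixed 49 = 317
{Upton, Tring, Ryde, Norris, Holm, Largo}: service 238 + fixed 223 = 461
No other subset beats 294.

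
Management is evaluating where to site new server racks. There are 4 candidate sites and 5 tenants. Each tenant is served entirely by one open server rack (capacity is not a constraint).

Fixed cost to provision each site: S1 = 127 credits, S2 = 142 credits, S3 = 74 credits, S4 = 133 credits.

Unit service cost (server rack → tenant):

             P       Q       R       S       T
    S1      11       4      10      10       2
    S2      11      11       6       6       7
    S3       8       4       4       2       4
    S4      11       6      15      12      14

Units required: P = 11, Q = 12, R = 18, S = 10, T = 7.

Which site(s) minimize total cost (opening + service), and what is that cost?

Open S3 only; minimum total cost 330.

For any fixed open set, each tenant goes to its cheapest open site; total = fixed + service.
{S3}: P→S3 8·11=88, Q→S3 4·12=48, R→S3 4·18=72, S→S3 2·10=20, T→S3 4·7=28. Service 256; fixed 74; total 330.
{S1, S3}: service 242 + fixed 201 = 443
{S3, S4}: service 256 + fixed 207 = 463
{S1, S2, S3, S4}: service 242 + fixed 476 = 718
No other subset beats 330.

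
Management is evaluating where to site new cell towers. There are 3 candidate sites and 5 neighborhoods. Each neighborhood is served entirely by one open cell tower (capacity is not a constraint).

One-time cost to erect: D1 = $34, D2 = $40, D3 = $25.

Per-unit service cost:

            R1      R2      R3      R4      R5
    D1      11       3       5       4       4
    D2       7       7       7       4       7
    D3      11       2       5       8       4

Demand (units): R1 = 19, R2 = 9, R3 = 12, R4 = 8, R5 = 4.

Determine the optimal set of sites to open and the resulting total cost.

Open D2 and D3; minimum total cost 324.

For any fixed open set, each neighborhood goes to its cheapest open site; total = fixed + service.
{D2, D3}: R1→D2 7·19=133, R2→D3 2·9=18, R3→D3 5·12=60, R4→D2 4·8=32, R5→D3 4·4=16. Service 259; fixed 65; total 324.
{D1, D2}: R1→D2 7·19=133, R2→D1 3·9=27, R3→D1 5·12=60, R4→D1 4·8=32, R5→D1 4·4=16. Service 268; fixed 74; total 342.
{D1, D2, D3}: service 259 + fixed 99 = 358
{D3}: service 367 + fixed 25 = 392
No other subset beats 324.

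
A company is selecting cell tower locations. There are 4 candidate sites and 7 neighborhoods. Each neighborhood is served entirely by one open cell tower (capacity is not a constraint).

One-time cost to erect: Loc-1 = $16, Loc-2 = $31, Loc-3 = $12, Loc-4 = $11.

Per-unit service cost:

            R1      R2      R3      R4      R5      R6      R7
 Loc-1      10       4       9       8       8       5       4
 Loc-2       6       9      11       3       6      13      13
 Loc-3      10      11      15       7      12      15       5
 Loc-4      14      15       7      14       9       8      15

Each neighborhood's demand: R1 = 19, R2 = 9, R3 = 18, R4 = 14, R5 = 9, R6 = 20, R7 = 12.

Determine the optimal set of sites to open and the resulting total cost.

For any fixed open set, each neighborhood goes to its cheapest open site; total = fixed + service.
{Loc-1, Loc-2, Loc-4}: R1→Loc-2 6·19=114, R2→Loc-1 4·9=36, R3→Loc-4 7·18=126, R4→Loc-2 3·14=42, R5→Loc-2 6·9=54, R6→Loc-1 5·20=100, R7→Loc-1 4·12=48. Service 520; fixed 58; total 578.
{Loc-1, Loc-2, Loc-3, Loc-4}: R1→Loc-2 6·19=114, R2→Loc-1 4·9=36, R3→Loc-4 7·18=126, R4→Loc-2 3·14=42, R5→Loc-2 6·9=54, R6→Loc-1 5·20=100, R7→Loc-1 4·12=48. Service 520; fixed 70; total 590.
{Loc-1, Loc-2}: service 556 + fixed 47 = 603
{Loc-4}: R1→Loc-4 14·19=266, R2→Loc-4 15·9=135, R3→Loc-4 7·18=126, R4→Loc-4 14·14=196, R5→Loc-4 9·9=81, R6→Loc-4 8·20=160, R7→Loc-4 15·12=180. Service 1144; fixed 11; total 1155.
No other subset beats 578.

Open Loc-1, Loc-2 and Loc-4; minimum total cost 578.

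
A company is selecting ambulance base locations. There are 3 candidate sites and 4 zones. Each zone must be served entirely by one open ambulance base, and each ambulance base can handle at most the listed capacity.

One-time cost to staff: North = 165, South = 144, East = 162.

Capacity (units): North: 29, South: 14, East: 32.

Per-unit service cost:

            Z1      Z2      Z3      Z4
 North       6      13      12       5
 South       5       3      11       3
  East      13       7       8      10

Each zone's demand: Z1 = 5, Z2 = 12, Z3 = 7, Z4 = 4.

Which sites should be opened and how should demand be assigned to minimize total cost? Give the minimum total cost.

Open {East}: Z1→East 13·5=65, Z2→East 7·12=84, Z3→East 8·7=56, Z4→East 10·4=40.
Loads: East carries 28/32. Service 245; fixed 162; total 407.
Next best feasible plan costs 455.

Minimum total cost: 407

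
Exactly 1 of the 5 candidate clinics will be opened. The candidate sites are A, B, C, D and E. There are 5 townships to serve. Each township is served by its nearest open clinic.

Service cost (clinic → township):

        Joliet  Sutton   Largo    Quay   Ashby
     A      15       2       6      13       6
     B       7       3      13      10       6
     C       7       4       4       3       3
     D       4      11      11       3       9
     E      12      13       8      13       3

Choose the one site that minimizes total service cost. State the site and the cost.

With exactly 1 open, each township uses its cheapest among the chosen.
{C}: Joliet→C 7, Sutton→C 4, Largo→C 4, Quay→C 3, Ashby→C 3. Service cost 21.
{D}: service cost 38
{B}: service cost 39
Among all 5 size-1 choices, {C} is lowest.

Choose C only; total service cost 21.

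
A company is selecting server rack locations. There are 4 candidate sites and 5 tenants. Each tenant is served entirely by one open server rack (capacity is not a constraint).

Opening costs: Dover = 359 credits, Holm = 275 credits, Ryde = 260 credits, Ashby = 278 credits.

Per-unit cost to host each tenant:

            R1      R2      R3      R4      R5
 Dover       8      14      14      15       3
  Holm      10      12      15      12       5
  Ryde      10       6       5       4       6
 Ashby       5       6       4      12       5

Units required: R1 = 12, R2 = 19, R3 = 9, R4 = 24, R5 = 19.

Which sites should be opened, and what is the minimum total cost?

Open Ryde only; minimum total cost 749.

For any fixed open set, each tenant goes to its cheapest open site; total = fixed + service.
{Ryde}: R1→Ryde 10·12=120, R2→Ryde 6·19=114, R3→Ryde 5·9=45, R4→Ryde 4·24=96, R5→Ryde 6·19=114. Service 489; fixed 260; total 749.
{Ashby}: service 593 + fixed 278 = 871
{Ryde, Ashby}: R1→Ashby 5·12=60, R2→Ryde 6·19=114, R3→Ashby 4·9=36, R4→Ryde 4·24=96, R5→Ashby 5·19=95. Service 401; fixed 538; total 939.
{Dover, Holm, Ryde, Ashby}: service 363 + fixed 1172 = 1535
No other subset beats 749.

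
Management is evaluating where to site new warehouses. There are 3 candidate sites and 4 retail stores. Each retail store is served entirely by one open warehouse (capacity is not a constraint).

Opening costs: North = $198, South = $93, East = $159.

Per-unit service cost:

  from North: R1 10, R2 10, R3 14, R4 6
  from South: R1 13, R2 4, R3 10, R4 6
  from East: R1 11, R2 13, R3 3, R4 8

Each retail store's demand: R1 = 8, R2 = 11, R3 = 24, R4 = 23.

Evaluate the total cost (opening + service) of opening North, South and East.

Total cost: 784

Each retail store is assigned to its cheapest site among the open ones.
{North, South, East}: R1→North 10·8=80, R2→South 4·11=44, R3→East 3·24=72, R4→North 6·23=138. Service 334; fixed 450; total 784.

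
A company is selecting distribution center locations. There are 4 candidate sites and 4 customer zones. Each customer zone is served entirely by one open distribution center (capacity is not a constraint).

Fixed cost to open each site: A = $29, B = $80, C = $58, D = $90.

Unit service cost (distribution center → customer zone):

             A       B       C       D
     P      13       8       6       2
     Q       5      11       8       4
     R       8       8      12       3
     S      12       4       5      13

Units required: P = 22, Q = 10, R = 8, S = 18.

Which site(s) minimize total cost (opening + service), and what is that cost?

For any fixed open set, each customer zone goes to its cheapest open site; total = fixed + service.
{C, D}: P→D 2·22=44, Q→D 4·10=40, R→D 3·8=24, S→C 5·18=90. Service 198; fixed 148; total 346.
{B, D}: service 180 + fixed 170 = 350
{A, C, D}: service 198 + fixed 177 = 375
{A, B, C, D}: service 180 + fixed 257 = 437
No other subset beats 346.

Open C and D; minimum total cost 346.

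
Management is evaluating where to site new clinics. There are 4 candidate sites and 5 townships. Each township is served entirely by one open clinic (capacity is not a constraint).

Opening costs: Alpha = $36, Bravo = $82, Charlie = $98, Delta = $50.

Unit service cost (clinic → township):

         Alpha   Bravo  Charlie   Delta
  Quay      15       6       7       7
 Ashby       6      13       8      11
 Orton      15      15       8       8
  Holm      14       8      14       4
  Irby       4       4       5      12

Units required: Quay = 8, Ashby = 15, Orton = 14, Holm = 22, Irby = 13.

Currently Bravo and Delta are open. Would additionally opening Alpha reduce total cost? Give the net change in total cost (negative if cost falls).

Current service cost with {Bravo, Delta}: 465.
Adding Alpha: each township re-picks its cheapest; new service cost 390, saving 75.
Extra fixed cost: 36. Net change = 36 − 75 = -39.
(Totals: 597 → 558.)

Yes — net change −39 (cost falls by 39).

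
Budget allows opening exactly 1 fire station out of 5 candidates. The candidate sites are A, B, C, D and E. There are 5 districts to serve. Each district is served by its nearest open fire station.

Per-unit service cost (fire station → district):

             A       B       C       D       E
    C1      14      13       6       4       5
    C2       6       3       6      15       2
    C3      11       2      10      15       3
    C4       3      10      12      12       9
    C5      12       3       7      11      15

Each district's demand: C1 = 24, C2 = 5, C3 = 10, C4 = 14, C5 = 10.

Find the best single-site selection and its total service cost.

Choose E only; total service cost 436.

With exactly 1 open, each district uses its cheapest among the chosen.
{E}: C1→E 5·24=120, C2→E 2·5=10, C3→E 3·10=30, C4→E 9·14=126, C5→E 15·10=150. Service cost 436.
{C}: service cost 512
{B}: service cost 517
Among all 5 size-1 choices, {E} is lowest.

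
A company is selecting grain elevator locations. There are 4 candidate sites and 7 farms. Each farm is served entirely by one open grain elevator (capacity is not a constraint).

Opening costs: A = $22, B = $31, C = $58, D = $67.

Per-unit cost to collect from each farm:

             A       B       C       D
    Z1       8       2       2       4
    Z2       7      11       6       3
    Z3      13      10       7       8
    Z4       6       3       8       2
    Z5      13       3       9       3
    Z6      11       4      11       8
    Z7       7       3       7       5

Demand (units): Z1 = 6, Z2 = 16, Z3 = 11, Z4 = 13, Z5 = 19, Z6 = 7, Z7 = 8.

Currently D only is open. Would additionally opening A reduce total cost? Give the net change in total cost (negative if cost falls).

Current service cost with {D}: 339.
Adding A: each farm re-picks its cheapest; new service cost 339, saving 0.
Extra fixed cost: 22. Net change = 22 − 0 = 22.
(Totals: 406 → 428.)

No — net change +22 (cost rises by 22).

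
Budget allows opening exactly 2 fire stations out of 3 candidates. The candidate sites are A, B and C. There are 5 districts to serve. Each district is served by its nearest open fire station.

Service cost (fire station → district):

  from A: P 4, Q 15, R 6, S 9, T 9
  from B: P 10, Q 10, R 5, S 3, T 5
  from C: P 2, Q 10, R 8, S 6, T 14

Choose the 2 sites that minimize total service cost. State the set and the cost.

Choose B and C; total service cost 25.

With exactly 2 open, each district uses its cheapest among the chosen.
{B, C}: P→C 2, Q→B 10, R→B 5, S→B 3, T→B 5. Service cost 25.
{A, B}: service cost 27
{A, C}: service cost 33
Among all 3 size-2 choices, {B, C} is lowest.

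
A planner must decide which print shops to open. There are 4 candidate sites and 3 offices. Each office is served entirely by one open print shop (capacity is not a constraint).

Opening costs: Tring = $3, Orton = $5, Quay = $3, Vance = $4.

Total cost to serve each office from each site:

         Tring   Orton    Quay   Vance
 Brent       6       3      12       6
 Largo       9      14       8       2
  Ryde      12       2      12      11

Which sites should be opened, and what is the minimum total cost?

For any fixed open set, each office goes to its cheapest open site; total = fixed + service.
{Orton, Vance}: Brent→Orton 3, Largo→Vance 2, Ryde→Orton 2. Service 7; fixed 9; total 16.
{Tring, Orton, Vance}: Brent→Orton 3, Largo→Vance 2, Ryde→Orton 2. Service 7; fixed 12; total 19.
{Orton, Quay, Vance}: service 7 + fixed 12 = 19
{Tring, Orton, Quay, Vance}: Brent→Orton 3, Largo→Vance 2, Ryde→Orton 2. Service 7; fixed 15; total 22.
No other subset beats 16.

Open Orton and Vance; minimum total cost 16.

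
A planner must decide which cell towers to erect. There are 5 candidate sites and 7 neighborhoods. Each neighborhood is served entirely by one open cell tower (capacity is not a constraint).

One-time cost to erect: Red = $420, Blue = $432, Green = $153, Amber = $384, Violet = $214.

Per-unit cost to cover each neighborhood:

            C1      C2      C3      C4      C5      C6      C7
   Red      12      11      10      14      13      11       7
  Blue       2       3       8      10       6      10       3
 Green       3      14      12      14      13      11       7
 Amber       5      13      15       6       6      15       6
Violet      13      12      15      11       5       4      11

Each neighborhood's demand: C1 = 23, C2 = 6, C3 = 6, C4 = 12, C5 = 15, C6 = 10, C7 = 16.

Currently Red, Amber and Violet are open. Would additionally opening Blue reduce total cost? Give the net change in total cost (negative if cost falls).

No — net change +255 (cost rises by 255).

Current service cost with {Red, Amber, Violet}: 524.
Adding Blue: each neighborhood re-picks its cheapest; new service cost 347, saving 177.
Extra fixed cost: 432. Net change = 432 − 177 = 255.
(Totals: 1542 → 1797.)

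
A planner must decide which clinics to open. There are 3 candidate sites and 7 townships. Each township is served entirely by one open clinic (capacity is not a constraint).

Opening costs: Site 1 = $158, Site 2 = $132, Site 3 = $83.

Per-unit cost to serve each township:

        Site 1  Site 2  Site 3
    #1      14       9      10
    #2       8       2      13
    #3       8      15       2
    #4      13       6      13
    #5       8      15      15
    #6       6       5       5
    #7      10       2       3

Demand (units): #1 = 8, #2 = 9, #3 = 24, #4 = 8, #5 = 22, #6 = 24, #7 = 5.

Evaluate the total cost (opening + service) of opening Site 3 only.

Each township is assigned to its cheapest site among the open ones.
{Site 3}: #1→Site 3 10·8=80, #2→Site 3 13·9=117, #3→Site 3 2·24=48, #4→Site 3 13·8=104, #5→Site 3 15·22=330, #6→Site 3 5·24=120, #7→Site 3 3·5=15. Service 814; fixed 83; total 897.

Total cost: 897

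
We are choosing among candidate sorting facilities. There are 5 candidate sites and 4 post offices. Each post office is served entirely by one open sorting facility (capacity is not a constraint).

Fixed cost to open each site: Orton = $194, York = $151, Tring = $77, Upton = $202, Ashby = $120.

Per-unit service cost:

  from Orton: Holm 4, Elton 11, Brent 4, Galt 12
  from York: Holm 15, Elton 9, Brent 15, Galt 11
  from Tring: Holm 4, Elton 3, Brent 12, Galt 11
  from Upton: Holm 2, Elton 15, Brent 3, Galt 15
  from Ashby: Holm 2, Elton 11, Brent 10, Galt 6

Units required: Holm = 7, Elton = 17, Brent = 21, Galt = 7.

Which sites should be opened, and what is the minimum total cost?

For any fixed open set, each post office goes to its cheapest open site; total = fixed + service.
{Tring, Upton}: Holm→Upton 2·7=14, Elton→Tring 3·17=51, Brent→Upton 3·21=63, Galt→Tring 11·7=77. Service 205; fixed 279; total 484.
{Tring}: Holm→Tring 4·7=28, Elton→Tring 3·17=51, Brent→Tring 12·21=252, Galt→Tring 11·7=77. Service 408; fixed 77; total 485.
{Orton, Tring}: Holm→Orton 4·7=28, Elton→Tring 3·17=51, Brent→Orton 4·21=84, Galt→Tring 11·7=77. Service 240; fixed 271; total 511.
{Orton, York, Tring, Upton, Ashby}: Holm→Upton 2·7=14, Elton→Tring 3·17=51, Brent→Upton 3·21=63, Galt→Ashby 6·7=42. Service 170; fixed 744; total 914.
No other subset beats 484.

Open Tring and Upton; minimum total cost 484.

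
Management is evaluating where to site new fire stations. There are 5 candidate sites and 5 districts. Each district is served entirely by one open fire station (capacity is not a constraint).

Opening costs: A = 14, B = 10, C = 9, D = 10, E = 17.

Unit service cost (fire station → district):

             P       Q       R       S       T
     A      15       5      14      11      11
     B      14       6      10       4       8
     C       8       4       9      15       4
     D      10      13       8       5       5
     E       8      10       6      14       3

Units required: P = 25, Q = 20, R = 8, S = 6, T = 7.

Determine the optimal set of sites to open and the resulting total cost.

For any fixed open set, each district goes to its cheapest open site; total = fixed + service.
{B, C, E}: P→C 8·25=200, Q→C 4·20=80, R→E 6·8=48, S→B 4·6=24, T→E 3·7=21. Service 373; fixed 36; total 409.
{C, D, E}: service 379 + fixed 36 = 415
{B, C, D, E}: P→C 8·25=200, Q→C 4·20=80, R→E 6·8=48, S→B 4·6=24, T→E 3·7=21. Service 373; fixed 46; total 419.
{A, B, C, D, E}: service 373 + fixed 60 = 433
No other subset beats 409.

Open B, C and E; minimum total cost 409.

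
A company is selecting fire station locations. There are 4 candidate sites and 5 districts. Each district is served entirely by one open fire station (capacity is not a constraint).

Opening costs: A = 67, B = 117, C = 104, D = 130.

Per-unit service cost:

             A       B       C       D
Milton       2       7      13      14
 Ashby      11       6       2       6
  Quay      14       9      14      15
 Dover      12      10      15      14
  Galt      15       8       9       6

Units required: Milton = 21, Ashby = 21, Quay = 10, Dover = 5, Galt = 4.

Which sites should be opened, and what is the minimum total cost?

Open A and C; minimum total cost 491.

For any fixed open set, each district goes to its cheapest open site; total = fixed + service.
{A, C}: Milton→A 2·21=42, Ashby→C 2·21=42, Quay→A 14·10=140, Dover→A 12·5=60, Galt→C 9·4=36. Service 320; fixed 171; total 491.
{A, B}: service 340 + fixed 184 = 524
{A, B, C}: Milton→A 2·21=42, Ashby→C 2·21=42, Quay→B 9·10=90, Dover→B 10·5=50, Galt→B 8·4=32. Service 256; fixed 288; total 544.
{A, B, C, D}: service 248 + fixed 418 = 666
No other subset beats 491.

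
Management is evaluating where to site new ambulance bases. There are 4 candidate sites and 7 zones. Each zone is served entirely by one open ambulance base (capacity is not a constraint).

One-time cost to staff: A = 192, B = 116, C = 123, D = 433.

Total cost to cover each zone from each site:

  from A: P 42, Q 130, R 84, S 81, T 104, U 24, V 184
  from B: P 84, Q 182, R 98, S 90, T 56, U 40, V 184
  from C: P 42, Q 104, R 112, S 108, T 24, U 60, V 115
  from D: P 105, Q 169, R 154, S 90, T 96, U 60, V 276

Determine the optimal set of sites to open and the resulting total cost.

For any fixed open set, each zone goes to its cheapest open site; total = fixed + service.
{C}: P→C 42, Q→C 104, R→C 112, S→C 108, T→C 24, U→C 60, V→C 115. Service 565; fixed 123; total 688.
{B, C}: P→C 42, Q→C 104, R→B 98, S→B 90, T→C 24, U→B 40, V→C 115. Service 513; fixed 239; total 752.
{A, C}: service 474 + fixed 315 = 789
{A, B, C, D}: P→A 42, Q→C 104, R→A 84, S→A 81, T→C 24, U→A 24, V→C 115. Service 474; fixed 864; total 1338.
No other subset beats 688.

Open C only; minimum total cost 688.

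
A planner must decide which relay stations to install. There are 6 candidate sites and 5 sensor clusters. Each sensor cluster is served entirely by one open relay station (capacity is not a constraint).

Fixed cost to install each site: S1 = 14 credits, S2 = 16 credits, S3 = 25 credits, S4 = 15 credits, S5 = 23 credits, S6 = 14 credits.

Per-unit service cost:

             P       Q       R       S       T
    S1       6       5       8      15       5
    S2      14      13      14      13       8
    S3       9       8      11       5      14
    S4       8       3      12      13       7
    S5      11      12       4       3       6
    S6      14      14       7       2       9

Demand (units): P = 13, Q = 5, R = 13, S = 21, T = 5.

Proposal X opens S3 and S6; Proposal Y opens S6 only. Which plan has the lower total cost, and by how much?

Proposal X is cheaper by 70.

Proposal X: {S3, S6}: P→S3 9·13=117, Q→S3 8·5=40, R→S6 7·13=91, S→S6 2·21=42, T→S6 9·5=45. Service 335; fixed 39; total 374.
Proposal Y: {S6}: P→S6 14·13=182, Q→S6 14·5=70, R→S6 7·13=91, S→S6 2·21=42, T→S6 9·5=45. Service 430; fixed 14; total 444.
Difference: |374 − 444| = 70.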